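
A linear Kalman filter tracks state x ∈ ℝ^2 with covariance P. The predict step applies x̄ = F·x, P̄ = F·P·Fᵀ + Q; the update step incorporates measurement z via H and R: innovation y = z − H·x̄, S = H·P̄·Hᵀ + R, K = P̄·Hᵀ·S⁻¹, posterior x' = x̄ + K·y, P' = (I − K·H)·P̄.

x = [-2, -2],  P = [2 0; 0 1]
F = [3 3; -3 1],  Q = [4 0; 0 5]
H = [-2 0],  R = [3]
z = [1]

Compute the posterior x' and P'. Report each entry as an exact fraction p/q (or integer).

x' = [-98/127, -182/127]
P' = [93/127 -45/127; -45/127 2148/127]

x̄ = F·x = [-12, 4]
P̄ = F·P·Fᵀ + Q = [31 -15; -15 24]
y = z − H·x̄ = [-23]
S = H·P̄·Hᵀ + R = [127]
K = P̄·Hᵀ·S⁻¹ = [-62/127; 30/127]
x' = x̄ + K·y = [-98/127, -182/127]
P' = (I − K·H)·P̄ = [93/127 -45/127; -45/127 2148/127]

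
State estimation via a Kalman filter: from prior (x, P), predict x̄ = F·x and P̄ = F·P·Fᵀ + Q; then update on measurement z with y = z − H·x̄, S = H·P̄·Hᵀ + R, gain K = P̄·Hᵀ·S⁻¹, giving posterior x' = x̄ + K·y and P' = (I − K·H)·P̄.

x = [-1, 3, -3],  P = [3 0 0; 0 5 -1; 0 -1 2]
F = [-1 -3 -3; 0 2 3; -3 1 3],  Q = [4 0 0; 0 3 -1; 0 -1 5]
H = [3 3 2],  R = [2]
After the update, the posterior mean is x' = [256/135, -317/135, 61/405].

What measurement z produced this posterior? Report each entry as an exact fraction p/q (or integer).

z = [-1]

x̄ = F·x = [1, -3, -3]
P̄ = F·P·Fᵀ + Q = [52 -33 -12; -33 29 18; -12 18 49]
S = H·P̄·Hᵀ + R = [405]
K = P̄·Hᵀ·S⁻¹ = [11/135; 8/135; 116/405]
x' − x̄ = [121/135, 88/135, 1276/405] = K·y
y = (KᵀK)⁻¹·Kᵀ·(x' − x̄) = [11]
z = y + H·x̄ = [11] + [-12] = [-1]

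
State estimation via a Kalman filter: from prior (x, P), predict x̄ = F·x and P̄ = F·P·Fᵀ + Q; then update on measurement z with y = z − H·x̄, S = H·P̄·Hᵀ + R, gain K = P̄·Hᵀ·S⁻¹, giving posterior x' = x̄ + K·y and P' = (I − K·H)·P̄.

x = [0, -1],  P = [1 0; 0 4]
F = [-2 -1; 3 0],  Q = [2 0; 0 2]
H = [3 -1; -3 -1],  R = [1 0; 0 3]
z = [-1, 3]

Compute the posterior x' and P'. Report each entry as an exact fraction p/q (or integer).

x' = [-1873/3143, -2274/3143]
P' = [326/3143 426/3143; 426/3143 2697/3143]

x̄ = F·x = [1, 0]
P̄ = F·P·Fᵀ + Q = [10 -6; -6 11]
y = z − H·x̄ = [-4, 6]
S = H·P̄·Hᵀ + R = [138 -79; -79 68]
K = P̄·Hᵀ·S⁻¹ = [552/3143 -468/3143; -1419/3143 -1325/3143]
x' = x̄ + K·y = [-1873/3143, -2274/3143]
P' = (I − K·H)·P̄ = [326/3143 426/3143; 426/3143 2697/3143]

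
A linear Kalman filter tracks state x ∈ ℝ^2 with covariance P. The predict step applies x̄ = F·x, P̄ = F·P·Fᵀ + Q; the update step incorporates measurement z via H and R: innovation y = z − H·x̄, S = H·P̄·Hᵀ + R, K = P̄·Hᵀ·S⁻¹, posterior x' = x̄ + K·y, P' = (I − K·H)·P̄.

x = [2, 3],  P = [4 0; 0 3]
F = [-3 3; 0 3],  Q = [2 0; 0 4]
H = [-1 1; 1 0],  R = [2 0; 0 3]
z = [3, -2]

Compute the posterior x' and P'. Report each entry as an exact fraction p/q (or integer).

x̄ = F·x = [3, 9]
P̄ = F·P·Fᵀ + Q = [65 27; 27 31]
y = z − H·x̄ = [-3, -5]
S = H·P̄·Hᵀ + R = [44 -38; -38 68]
K = P̄·Hᵀ·S⁻¹ = [-19/258 118/129; 649/774 335/387]
x' = x̄ + K·y = [-349/258, 1669/774]
P' = (I − K·H)·P̄ = [118/43 335/129; 335/129 1654/387]

x' = [-349/258, 1669/774]
P' = [118/43 335/129; 335/129 1654/387]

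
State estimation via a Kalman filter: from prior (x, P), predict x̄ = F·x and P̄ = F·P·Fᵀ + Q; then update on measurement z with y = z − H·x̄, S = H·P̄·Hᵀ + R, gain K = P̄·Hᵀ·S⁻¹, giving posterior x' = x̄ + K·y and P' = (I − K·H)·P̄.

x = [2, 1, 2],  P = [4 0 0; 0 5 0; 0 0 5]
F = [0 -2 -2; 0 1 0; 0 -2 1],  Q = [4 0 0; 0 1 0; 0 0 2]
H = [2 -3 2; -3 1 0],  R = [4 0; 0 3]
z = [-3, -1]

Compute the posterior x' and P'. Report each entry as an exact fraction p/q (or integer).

x' = [16418/42523, 18095/42523, -49200/42523]
P' = [18310/42523 11628/42523 -3722/42523; 11628/42523 29568/42523 22746/42523; -3722/42523 22746/42523 67321/42523]

x̄ = F·x = [-6, 1, 0]
P̄ = F·P·Fᵀ + Q = [44 -10 10; -10 6 -10; 10 -10 27]
y = z − H·x̄ = [12, -20]
S = H·P̄·Hᵀ + R = [662 -472; -472 465]
K = P̄·Hᵀ·S⁻¹ = [-1427/42523 -14434/42523; -4989/42523 -1772/42523; 14740/42523 11304/42523]
x' = x̄ + K·y = [16418/42523, 18095/42523, -49200/42523]
P' = (I − K·H)·P̄ = [18310/42523 11628/42523 -3722/42523; 11628/42523 29568/42523 22746/42523; -3722/42523 22746/42523 67321/42523]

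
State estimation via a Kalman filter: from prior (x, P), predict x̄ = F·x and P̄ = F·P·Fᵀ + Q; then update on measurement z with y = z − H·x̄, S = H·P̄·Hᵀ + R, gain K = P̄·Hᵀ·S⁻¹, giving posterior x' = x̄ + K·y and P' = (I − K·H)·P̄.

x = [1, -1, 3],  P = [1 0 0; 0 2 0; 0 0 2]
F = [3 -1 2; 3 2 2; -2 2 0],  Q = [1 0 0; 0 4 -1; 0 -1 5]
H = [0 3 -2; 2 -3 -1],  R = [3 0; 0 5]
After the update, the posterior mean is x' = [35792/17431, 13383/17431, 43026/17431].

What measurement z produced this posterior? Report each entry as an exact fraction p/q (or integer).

z = [-3, -1]

x̄ = F·x = [10, 7, -4]
P̄ = F·P·Fᵀ + Q = [20 13 -10; 13 29 1; -10 1 17]
S = H·P̄·Hᵀ + R = [320 -106; -106 253]
K = P̄·Hᵀ·S⁻¹ = [16093/69724 4887/34862; 14933/69724 -5415/34862; -12083/69724 -8043/34862]
x' − x̄ = [-138518/17431, -108634/17431, 112750/17431] = K·y
y = (KᵀK)⁻¹·Kᵀ·(x' − x̄) = [-32, -4]
z = y + H·x̄ = [-32, -4] + [29, 3] = [-3, -1]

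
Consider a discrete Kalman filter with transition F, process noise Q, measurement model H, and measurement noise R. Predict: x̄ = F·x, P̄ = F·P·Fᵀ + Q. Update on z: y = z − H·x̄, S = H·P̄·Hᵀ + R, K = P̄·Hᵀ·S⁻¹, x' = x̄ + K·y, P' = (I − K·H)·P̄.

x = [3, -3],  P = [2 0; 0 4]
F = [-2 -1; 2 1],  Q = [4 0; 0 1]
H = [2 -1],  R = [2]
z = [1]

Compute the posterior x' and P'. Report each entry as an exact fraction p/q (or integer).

x̄ = F·x = [-3, 3]
P̄ = F·P·Fᵀ + Q = [16 -12; -12 13]
y = z − H·x̄ = [10]
S = H·P̄·Hᵀ + R = [127]
K = P̄·Hᵀ·S⁻¹ = [44/127; -37/127]
x' = x̄ + K·y = [59/127, 11/127]
P' = (I − K·H)·P̄ = [96/127 104/127; 104/127 282/127]

x' = [59/127, 11/127]
P' = [96/127 104/127; 104/127 282/127]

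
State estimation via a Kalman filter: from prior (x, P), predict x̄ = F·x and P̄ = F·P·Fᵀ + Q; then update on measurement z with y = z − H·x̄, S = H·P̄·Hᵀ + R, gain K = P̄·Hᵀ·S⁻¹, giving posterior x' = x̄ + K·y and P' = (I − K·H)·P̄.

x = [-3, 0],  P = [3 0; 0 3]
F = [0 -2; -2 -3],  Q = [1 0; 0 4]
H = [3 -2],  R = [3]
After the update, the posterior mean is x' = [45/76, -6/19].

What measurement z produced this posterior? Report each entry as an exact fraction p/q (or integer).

z = [3]

x̄ = F·x = [0, 6]
P̄ = F·P·Fᵀ + Q = [13 18; 18 43]
S = H·P̄·Hᵀ + R = [76]
K = P̄·Hᵀ·S⁻¹ = [3/76; -8/19]
x' − x̄ = [45/76, -120/19] = K·y
y = (KᵀK)⁻¹·Kᵀ·(x' − x̄) = [15]
z = y + H·x̄ = [15] + [-12] = [3]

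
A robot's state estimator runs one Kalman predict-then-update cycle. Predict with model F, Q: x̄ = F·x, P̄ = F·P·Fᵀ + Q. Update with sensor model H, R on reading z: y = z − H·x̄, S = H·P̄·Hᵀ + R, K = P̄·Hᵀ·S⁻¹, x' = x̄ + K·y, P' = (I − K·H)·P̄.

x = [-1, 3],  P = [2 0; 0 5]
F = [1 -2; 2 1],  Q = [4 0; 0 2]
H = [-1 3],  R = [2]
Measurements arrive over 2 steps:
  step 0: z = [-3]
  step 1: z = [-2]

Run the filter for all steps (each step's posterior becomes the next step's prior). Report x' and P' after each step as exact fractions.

step 0: x̄ = F·x = [-7, 1]
step 0: P̄ = F·P·Fᵀ + Q = [26 -6; -6 15]
step 0: y = z − H·x̄ = [-13]
step 0: S = H·P̄·Hᵀ + R = [199]
step 0: K = P̄·Hᵀ·S⁻¹ = [-44/199; 51/199]
step 0: x' = x̄ + K·y = [-821/199, -464/199]
step 0: P' = (I − K·H)·P̄ = [3238/199 1050/199; 1050/199 384/199]
step 1: x̄ = F·x = [107/199, -2106/199]
step 1: P̄ = F·P·Fᵀ + Q = [1370/199 2558/199; 2558/199 17934/199]
step 1: y = z − H·x̄ = [6027/199]
step 1: S = H·P̄·Hᵀ + R = [147826/199]
step 1: K = P̄·Hᵀ·S⁻¹ = [3152/73913; 25622/73913]
step 1: x' = x̄ + K·y = [19315/10559, -888/10559]
step 1: P' = (I − K·H)·P̄ = [408998/73913 138434/73913; 138434/73913 63226/73913]

step 0: x' = [-821/199, -464/199], P' = [3238/199 1050/199; 1050/199 384/199]
step 1: x' = [19315/10559, -888/10559], P' = [408998/73913 138434/73913; 138434/73913 63226/73913]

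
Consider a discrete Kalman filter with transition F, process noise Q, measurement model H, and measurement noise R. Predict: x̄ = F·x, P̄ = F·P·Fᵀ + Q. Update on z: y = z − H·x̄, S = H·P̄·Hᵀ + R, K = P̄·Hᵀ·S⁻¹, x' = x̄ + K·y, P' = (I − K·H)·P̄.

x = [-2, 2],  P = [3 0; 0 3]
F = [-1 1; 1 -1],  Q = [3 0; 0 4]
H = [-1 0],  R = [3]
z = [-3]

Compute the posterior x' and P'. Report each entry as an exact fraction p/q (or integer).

x̄ = F·x = [4, -4]
P̄ = F·P·Fᵀ + Q = [9 -6; -6 10]
y = z − H·x̄ = [1]
S = H·P̄·Hᵀ + R = [12]
K = P̄·Hᵀ·S⁻¹ = [-3/4; 1/2]
x' = x̄ + K·y = [13/4, -7/2]
P' = (I − K·H)·P̄ = [9/4 -3/2; -3/2 7]

x' = [13/4, -7/2]
P' = [9/4 -3/2; -3/2 7]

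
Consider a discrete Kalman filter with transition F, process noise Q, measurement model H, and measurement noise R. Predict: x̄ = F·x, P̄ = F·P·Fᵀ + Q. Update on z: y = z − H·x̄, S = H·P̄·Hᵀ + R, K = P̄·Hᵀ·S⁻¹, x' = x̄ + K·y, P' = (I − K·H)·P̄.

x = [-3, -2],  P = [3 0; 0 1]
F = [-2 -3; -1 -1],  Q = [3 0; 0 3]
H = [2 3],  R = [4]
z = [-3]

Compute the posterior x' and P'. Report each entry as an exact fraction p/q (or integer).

x̄ = F·x = [12, 5]
P̄ = F·P·Fᵀ + Q = [24 9; 9 7]
y = z − H·x̄ = [-42]
S = H·P̄·Hᵀ + R = [271]
K = P̄·Hᵀ·S⁻¹ = [75/271; 39/271]
x' = x̄ + K·y = [102/271, -283/271]
P' = (I − K·H)·P̄ = [879/271 -486/271; -486/271 376/271]

x' = [102/271, -283/271]
P' = [879/271 -486/271; -486/271 376/271]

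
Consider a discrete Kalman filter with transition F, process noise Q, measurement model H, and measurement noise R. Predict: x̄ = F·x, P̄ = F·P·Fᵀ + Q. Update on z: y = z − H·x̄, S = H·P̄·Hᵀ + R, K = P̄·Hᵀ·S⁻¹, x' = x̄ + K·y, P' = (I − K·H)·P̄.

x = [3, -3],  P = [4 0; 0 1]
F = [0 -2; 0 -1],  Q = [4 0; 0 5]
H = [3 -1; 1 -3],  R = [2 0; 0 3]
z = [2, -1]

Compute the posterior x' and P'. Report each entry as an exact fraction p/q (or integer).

x' = [573/520, 163/195]
P' = [81/260 14/65; 14/65 82/195]

x̄ = F·x = [6, 3]
P̄ = F·P·Fᵀ + Q = [8 2; 2 6]
y = z − H·x̄ = [-13, 2]
S = H·P̄·Hᵀ + R = [68 22; 22 53]
K = P̄·Hᵀ·S⁻¹ = [187/520 -29/260; 22/195 -68/195]
x' = x̄ + K·y = [573/520, 163/195]
P' = (I − K·H)·P̄ = [81/260 14/65; 14/65 82/195]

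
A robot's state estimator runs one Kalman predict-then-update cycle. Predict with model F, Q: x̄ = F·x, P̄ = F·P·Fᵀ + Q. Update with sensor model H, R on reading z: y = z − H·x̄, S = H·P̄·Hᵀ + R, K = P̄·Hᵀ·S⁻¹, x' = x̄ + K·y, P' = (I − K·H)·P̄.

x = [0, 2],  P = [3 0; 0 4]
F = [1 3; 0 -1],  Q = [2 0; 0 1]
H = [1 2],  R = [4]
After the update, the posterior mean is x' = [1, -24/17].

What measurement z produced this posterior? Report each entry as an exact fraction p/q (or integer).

z = [-3]

x̄ = F·x = [6, -2]
P̄ = F·P·Fᵀ + Q = [41 -12; -12 5]
S = H·P̄·Hᵀ + R = [17]
K = P̄·Hᵀ·S⁻¹ = [1; -2/17]
x' − x̄ = [-5, 10/17] = K·y
y = (KᵀK)⁻¹·Kᵀ·(x' − x̄) = [-5]
z = y + H·x̄ = [-5] + [2] = [-3]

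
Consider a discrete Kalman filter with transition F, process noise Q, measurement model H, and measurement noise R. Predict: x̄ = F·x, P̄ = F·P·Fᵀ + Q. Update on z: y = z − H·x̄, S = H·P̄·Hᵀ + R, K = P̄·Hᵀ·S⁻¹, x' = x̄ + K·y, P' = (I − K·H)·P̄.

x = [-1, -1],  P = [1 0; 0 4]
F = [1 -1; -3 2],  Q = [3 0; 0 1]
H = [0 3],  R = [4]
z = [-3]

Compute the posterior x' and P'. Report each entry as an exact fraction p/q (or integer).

x' = [99/119, -115/119]
P' = [815/238 -22/119; -22/119 52/119]

x̄ = F·x = [0, 1]
P̄ = F·P·Fᵀ + Q = [8 -11; -11 26]
y = z − H·x̄ = [-6]
S = H·P̄·Hᵀ + R = [238]
K = P̄·Hᵀ·S⁻¹ = [-33/238; 39/119]
x' = x̄ + K·y = [99/119, -115/119]
P' = (I − K·H)·P̄ = [815/238 -22/119; -22/119 52/119]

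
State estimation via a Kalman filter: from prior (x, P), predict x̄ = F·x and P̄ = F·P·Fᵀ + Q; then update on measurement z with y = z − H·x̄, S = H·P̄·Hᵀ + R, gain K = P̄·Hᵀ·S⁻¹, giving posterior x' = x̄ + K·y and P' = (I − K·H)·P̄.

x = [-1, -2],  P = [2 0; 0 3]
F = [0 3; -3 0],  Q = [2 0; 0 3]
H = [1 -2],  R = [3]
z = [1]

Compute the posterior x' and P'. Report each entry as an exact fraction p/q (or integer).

x' = [-11/4, -99/58]
P' = [87/4 21/2; 21/2 168/29]

x̄ = F·x = [-6, 3]
P̄ = F·P·Fᵀ + Q = [29 0; 0 21]
y = z − H·x̄ = [13]
S = H·P̄·Hᵀ + R = [116]
K = P̄·Hᵀ·S⁻¹ = [1/4; -21/58]
x' = x̄ + K·y = [-11/4, -99/58]
P' = (I − K·H)·P̄ = [87/4 21/2; 21/2 168/29]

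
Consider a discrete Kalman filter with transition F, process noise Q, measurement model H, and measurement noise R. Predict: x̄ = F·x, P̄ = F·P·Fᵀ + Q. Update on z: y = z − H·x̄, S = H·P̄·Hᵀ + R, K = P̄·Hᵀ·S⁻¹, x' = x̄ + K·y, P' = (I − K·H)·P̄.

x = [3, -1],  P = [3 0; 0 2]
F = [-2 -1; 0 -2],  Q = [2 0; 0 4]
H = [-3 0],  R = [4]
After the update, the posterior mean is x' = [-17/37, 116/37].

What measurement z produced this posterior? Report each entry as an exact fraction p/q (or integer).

z = [1]

x̄ = F·x = [-5, 2]
P̄ = F·P·Fᵀ + Q = [16 4; 4 12]
S = H·P̄·Hᵀ + R = [148]
K = P̄·Hᵀ·S⁻¹ = [-12/37; -3/37]
x' − x̄ = [168/37, 42/37] = K·y
y = (KᵀK)⁻¹·Kᵀ·(x' − x̄) = [-14]
z = y + H·x̄ = [-14] + [15] = [1]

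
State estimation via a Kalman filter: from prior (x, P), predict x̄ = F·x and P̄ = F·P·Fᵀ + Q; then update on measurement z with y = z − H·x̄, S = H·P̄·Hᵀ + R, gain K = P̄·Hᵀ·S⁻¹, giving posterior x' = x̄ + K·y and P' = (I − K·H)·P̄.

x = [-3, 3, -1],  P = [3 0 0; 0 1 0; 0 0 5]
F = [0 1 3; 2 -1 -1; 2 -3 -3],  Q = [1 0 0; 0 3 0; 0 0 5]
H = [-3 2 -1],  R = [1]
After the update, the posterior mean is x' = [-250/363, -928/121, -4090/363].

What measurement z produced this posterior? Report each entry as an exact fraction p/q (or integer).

x̄ = F·x = [0, -8, -12]
P̄ = F·P·Fᵀ + Q = [47 -16 -48; -16 21 30; -48 30 71]
S = H·P̄·Hᵀ + R = [363]
K = P̄·Hᵀ·S⁻¹ = [-125/363; 20/121; 133/363]
x' − x̄ = [-250/363, 40/121, 266/363] = K·y
y = (KᵀK)⁻¹·Kᵀ·(x' − x̄) = [2]
z = y + H·x̄ = [2] + [-4] = [-2]

z = [-2]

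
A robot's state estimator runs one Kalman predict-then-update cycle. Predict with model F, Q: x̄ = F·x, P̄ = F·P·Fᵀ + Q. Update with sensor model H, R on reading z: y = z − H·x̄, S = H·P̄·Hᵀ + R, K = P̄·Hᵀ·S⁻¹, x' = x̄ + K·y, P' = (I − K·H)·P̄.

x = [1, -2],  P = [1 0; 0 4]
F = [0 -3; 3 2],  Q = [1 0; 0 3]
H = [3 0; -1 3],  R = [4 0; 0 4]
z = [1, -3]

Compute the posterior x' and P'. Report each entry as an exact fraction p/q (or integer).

x' = [5184/10085, -7178/10085]
P' = [4288/10085 1284/10085; 1284/10085 4712/10085]

x̄ = F·x = [6, -1]
P̄ = F·P·Fᵀ + Q = [37 -24; -24 28]
y = z − H·x̄ = [-17, 6]
S = H·P̄·Hᵀ + R = [337 -327; -327 437]
K = P̄·Hᵀ·S⁻¹ = [3216/10085 -109/10085; 963/10085 3213/10085]
x' = x̄ + K·y = [5184/10085, -7178/10085]
P' = (I − K·H)·P̄ = [4288/10085 1284/10085; 1284/10085 4712/10085]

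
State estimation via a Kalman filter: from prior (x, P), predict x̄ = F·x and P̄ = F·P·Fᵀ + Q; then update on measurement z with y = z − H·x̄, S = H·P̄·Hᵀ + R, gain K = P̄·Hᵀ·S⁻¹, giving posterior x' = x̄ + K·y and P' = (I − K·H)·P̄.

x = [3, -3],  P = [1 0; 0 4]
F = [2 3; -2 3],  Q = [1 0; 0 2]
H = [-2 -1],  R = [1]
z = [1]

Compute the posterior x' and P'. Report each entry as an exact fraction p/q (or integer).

x' = [255/67, -581/67]
P' = [739/335 -1364/335; -1364/335 2834/335]

x̄ = F·x = [-3, -15]
P̄ = F·P·Fᵀ + Q = [41 32; 32 42]
y = z − H·x̄ = [-20]
S = H·P̄·Hᵀ + R = [335]
K = P̄·Hᵀ·S⁻¹ = [-114/335; -106/335]
x' = x̄ + K·y = [255/67, -581/67]
P' = (I − K·H)·P̄ = [739/335 -1364/335; -1364/335 2834/335]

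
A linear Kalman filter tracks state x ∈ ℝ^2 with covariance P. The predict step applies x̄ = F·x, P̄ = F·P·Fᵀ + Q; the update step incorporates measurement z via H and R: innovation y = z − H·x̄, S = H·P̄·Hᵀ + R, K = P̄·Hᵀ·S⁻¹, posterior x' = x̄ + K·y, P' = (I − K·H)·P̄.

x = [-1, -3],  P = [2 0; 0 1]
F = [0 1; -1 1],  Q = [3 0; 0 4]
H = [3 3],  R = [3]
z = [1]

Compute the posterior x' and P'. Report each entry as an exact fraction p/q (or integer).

x' = [-1, 6/5]
P' = [17/8 -2; -2 11/5]

x̄ = F·x = [-3, -2]
P̄ = F·P·Fᵀ + Q = [4 1; 1 7]
y = z − H·x̄ = [16]
S = H·P̄·Hᵀ + R = [120]
K = P̄·Hᵀ·S⁻¹ = [1/8; 1/5]
x' = x̄ + K·y = [-1, 6/5]
P' = (I − K·H)·P̄ = [17/8 -2; -2 11/5]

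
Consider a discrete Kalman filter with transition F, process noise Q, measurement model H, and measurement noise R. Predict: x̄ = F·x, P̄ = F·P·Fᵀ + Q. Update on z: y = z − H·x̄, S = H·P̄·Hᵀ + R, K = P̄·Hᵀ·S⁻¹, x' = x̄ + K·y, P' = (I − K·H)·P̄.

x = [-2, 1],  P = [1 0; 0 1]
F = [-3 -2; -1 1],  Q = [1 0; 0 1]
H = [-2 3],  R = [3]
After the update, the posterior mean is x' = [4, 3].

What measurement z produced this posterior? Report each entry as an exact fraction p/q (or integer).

x̄ = F·x = [4, 3]
P̄ = F·P·Fᵀ + Q = [14 1; 1 3]
S = H·P̄·Hᵀ + R = [74]
K = P̄·Hᵀ·S⁻¹ = [-25/74; 7/74]
x' − x̄ = [0, 0] = K·y
y = (KᵀK)⁻¹·Kᵀ·(x' − x̄) = [0]
z = y + H·x̄ = [0] + [1] = [1]

z = [1]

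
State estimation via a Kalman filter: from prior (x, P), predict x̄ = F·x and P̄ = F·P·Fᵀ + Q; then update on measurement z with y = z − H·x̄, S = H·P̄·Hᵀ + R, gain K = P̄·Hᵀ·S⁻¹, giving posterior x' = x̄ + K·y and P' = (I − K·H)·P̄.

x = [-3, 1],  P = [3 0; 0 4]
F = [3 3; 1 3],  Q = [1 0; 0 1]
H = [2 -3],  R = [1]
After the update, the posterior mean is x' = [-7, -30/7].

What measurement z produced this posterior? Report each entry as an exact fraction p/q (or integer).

z = [-1]

x̄ = F·x = [-6, 0]
P̄ = F·P·Fᵀ + Q = [64 45; 45 40]
S = H·P̄·Hᵀ + R = [77]
K = P̄·Hᵀ·S⁻¹ = [-1/11; -30/77]
x' − x̄ = [-1, -30/7] = K·y
y = (KᵀK)⁻¹·Kᵀ·(x' − x̄) = [11]
z = y + H·x̄ = [11] + [-12] = [-1]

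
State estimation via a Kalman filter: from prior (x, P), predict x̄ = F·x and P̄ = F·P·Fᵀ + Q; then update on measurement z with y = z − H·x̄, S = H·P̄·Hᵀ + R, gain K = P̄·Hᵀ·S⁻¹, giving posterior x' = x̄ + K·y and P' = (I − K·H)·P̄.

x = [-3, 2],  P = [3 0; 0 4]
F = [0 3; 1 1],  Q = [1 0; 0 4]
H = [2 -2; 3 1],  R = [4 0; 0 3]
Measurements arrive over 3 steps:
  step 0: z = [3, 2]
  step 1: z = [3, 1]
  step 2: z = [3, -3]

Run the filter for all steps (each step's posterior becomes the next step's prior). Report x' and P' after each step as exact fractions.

step 0: x' = [8741/9398, -7685/9398], P' = [1163/4699 36/4699; 36/4699 3189/4699]
step 1: x' = [467035/943259, -1139349/1886518], P' = [226900/943259 9675/943259; 9675/943259 603720/943259]
step 2: x' = [-54734559/120100330, -56098010/36030099], P' = [14420269/60050165 122679/12010033; 122679/12010033 7685014/12010033]

step 0: x̄ = F·x = [6, -1]
step 0: P̄ = F·P·Fᵀ + Q = [37 12; 12 11]
step 0: y = z − H·x̄ = [-11, -15]
step 0: S = H·P̄·Hᵀ + R = [100 152; 152 419]
step 0: K = P̄·Hᵀ·S⁻¹ = [1127/9398 1175/4699; -3153/9398 1099/4699]
step 0: x' = x̄ + K·y = [8741/9398, -7685/9398]
step 0: P' = (I − K·H)·P̄ = [1163/4699 36/4699; 36/4699 3189/4699]
step 1: x̄ = F·x = [-23055/9398, 528/4699]
step 1: P̄ = F·P·Fᵀ + Q = [33400/4699 9675/4699; 9675/4699 23220/4699]
step 1: y = z − H·x̄ = [38208/4699, 77507/9398]
step 1: S = H·P̄·Hᵀ + R = [167876/4699 115260/4699; 115260/4699 395967/4699]
step 1: K = P̄·Hᵀ·S⁻¹ = [217225/1886518 230125/943259; -594045/1886518 210915/943259]
step 1: x' = x̄ + K·y = [467035/943259, -1139349/1886518]
step 1: P' = (I − K·H)·P̄ = [226900/943259 9675/943259; 9675/943259 603720/943259]
step 2: x̄ = F·x = [-3418047/1886518, -205279/1886518]
step 2: P̄ = F·P·Fᵀ + Q = [6376739/943259 1840185/943259; 1840185/943259 4623006/943259]
step 2: y = z − H·x̄ = [6042545/943259, 2399933/943259]
step 2: S = H·P̄·Hᵀ + R = [33050536/943259 21653682/943259; 21653682/943259 75884544/943259]
step 2: K = P̄·Hᵀ·S⁻¹ = [6903437/60050165 14624734/60050165; -7562335/24020066 8053051/36030099]
step 2: x' = x̄ + K·y = [-54734559/120100330, -56098010/36030099]
step 2: P' = (I − K·H)·P̄ = [14420269/60050165 122679/12010033; 122679/12010033 7685014/12010033]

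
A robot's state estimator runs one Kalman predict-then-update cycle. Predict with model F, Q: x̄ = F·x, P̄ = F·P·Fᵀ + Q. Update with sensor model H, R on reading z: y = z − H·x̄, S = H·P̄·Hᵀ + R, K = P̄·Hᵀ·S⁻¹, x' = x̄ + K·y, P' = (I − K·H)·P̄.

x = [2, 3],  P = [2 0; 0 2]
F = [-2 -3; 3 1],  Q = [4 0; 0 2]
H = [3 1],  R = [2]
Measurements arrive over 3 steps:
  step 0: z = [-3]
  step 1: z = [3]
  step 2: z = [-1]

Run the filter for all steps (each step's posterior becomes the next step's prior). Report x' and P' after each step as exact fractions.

step 0: x' = [-79/31, 135/31], P' = [66/31 -174/31; -174/31 1534/93]
step 1: x' = [80353/39311, -125934/39311], P' = [26012/39311 -51966/39311; -51966/39311 156124/39311]
step 2: x' = [-971362/775343, 6819091/2326029], P' = [515083/775343 -1032644/775343; -1032644/775343 9293098/2326029]

step 0: x̄ = F·x = [-13, 9]
step 0: P̄ = F·P·Fᵀ + Q = [30 -18; -18 22]
step 0: y = z − H·x̄ = [27]
step 0: S = H·P̄·Hᵀ + R = [186]
step 0: K = P̄·Hᵀ·S⁻¹ = [12/31; -16/93]
step 0: x' = x̄ + K·y = [-79/31, 135/31]
step 0: P' = (I − K·H)·P̄ = [66/31 -174/31; -174/31 1534/93]
step 1: x̄ = F·x = [-247/31, -102/31]
step 1: P̄ = F·P·Fᵀ + Q = [2902/31 -16/31; -16/31 370/93]
step 1: y = z − H·x̄ = [936/31]
step 1: S = H·P̄·Hᵀ + R = [78622/93]
step 1: K = P̄·Hᵀ·S⁻¹ = [13035/39311; 113/39311]
step 1: x' = x̄ + K·y = [80353/39311, -125934/39311]
step 1: P' = (I − K·H)·P̄ = [26012/39311 -51966/39311; -51966/39311 156124/39311]
step 2: x̄ = F·x = [217096/39311, 115125/39311]
step 2: P̄ = F·P·Fᵀ + Q = [1042816/39311 -52818/39311; -52818/39311 157058/39311]
step 2: y = z − H·x̄ = [-805724/39311]
step 2: S = H·P̄·Hᵀ + R = [9304116/39311]
step 2: K = P̄·Hᵀ·S⁻¹ = [512605/1550686; -349/2326029]
step 2: x' = x̄ + K·y = [-971362/775343, 6819091/2326029]
step 2: P' = (I − K·H)·P̄ = [515083/775343 -1032644/775343; -1032644/775343 9293098/2326029]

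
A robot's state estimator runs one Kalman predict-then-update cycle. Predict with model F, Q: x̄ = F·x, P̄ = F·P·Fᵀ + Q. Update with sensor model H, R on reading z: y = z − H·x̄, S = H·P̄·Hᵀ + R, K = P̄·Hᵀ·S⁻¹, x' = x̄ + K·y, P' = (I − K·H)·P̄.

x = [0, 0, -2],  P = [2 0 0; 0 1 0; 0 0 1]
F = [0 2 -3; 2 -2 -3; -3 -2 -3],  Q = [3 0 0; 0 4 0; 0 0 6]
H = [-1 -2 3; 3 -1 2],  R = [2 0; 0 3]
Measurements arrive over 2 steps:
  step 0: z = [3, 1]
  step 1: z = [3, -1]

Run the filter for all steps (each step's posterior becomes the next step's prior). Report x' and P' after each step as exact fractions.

step 0: x̄ = F·x = [6, 6, 6]
step 0: P̄ = F·P·Fᵀ + Q = [16 5 5; 5 25 1; 5 1 37]
step 0: y = z − H·x̄ = [3, -23]
step 0: S = H·P̄·Hᵀ + R = [429 227; 227 346]
step 0: K = P̄·Hᵀ·S⁻¹ = [-15837/96905 25234/96905; -16176/96905 8372/96905; 16008/96905 14144/96905]
step 0: x' = x̄ + K·y = [-46463/96905, 340346/96905, 304142/96905]
step 0: P' = (I − K·H)·P̄ = [38871/96905 -137127/96905 -89019/96905; -137127/96905 1648449/96905 1042473/96905; -89019/96905 1042473/96905 675981/96905]
step 1: x̄ = F·x = [-231734/96905, -1686044/96905, -1453729/96905]
step 1: P̄ = F·P·Fᵀ + Q = [458664/96905 -524361/96905 -488376/96905; -524361/96905 27895649/96905 24412764/96905; -488376/96905 24412764/96905 22870704/96905]
step 1: y = z − H·x̄ = [209616/19381, 1819711/96905]
step 1: S = H·P̄·Hᵀ + R = [5190210/19381 3990671/19381; 3990671/19381 23431754/96905]
step 1: K = P̄·Hᵀ·S⁻¹ = [-57395481/309496405 12214908/61899281; 359809578/2166474835 296662411/433294967; 812487372/2166474835 228936840/433294967]
step 1: x' = x̄ + K·y = [-214002202/309496405, -5948747859/2166474835, -2217853571/2166474835]
step 1: P' = (I − K·H)·P̄ = [364493982/309496405 -3230181018/309496405 -2070219672/309496405; -3230181018/309496405 260634508569/2166474835 166459123056/2166474835; -2070219672/309496405 166459123056/2166474835 106683894384/2166474835]

step 0: x' = [-46463/96905, 340346/96905, 304142/96905], P' = [38871/96905 -137127/96905 -89019/96905; -137127/96905 1648449/96905 1042473/96905; -89019/96905 1042473/96905 675981/96905]
step 1: x' = [-214002202/309496405, -5948747859/2166474835, -2217853571/2166474835], P' = [364493982/309496405 -3230181018/309496405 -2070219672/309496405; -3230181018/309496405 260634508569/2166474835 166459123056/2166474835; -2070219672/309496405 166459123056/2166474835 106683894384/2166474835]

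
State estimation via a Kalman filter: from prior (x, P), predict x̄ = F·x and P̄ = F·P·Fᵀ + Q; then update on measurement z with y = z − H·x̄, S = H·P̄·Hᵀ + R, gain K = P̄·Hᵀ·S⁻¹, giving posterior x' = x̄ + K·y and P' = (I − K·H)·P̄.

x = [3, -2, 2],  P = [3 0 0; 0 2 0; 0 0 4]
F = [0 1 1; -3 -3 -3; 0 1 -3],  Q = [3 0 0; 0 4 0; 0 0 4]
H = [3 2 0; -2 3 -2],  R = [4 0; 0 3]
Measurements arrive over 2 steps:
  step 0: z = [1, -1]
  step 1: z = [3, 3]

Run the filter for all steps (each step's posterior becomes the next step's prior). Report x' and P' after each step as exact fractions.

step 0: x̄ = F·x = [0, -9, -8]
step 0: P̄ = F·P·Fᵀ + Q = [9 -18 -10; -18 85 30; -10 30 42]
step 0: y = z − H·x̄ = [19, 10]
step 0: S = H·P̄·Hᵀ + R = [209 306; 306 748]
step 0: K = P̄·Hᵀ·S⁻¹ = [135/922 -4057/31348; 473/1844 12783/62696; 213/922 -1873/31348]
step 0: x' = x̄ + K·y = [11660/7837, -32719/15674, -32979/7837]
step 0: P' = (I − K·H)·P̄ = [56239/15674 -159537/31348 -172849/15674; -159537/31348 510775/62696 533031/31348; -172849/15674 533031/31348 574027/15674]
step 1: x̄ = F·x = [-98677/15674, 226071/15674, 9715/922]
step 1: P̄ = F·P·Fᵀ + Q = [5127095/62696 -11785611/62696 -500569/3688; -11785611/62696 28537991/62696 1191981/3688; -500569/3688 1191981/3688 884127/3688]
step 1: y = z − H·x̄ = [-6417/922, -498235/15674]
step 1: S = H·P̄·Hᵀ + R = [1124663/3688 3031803/3688; 3031803/3688 167844847/62696]
step 1: K = P̄·Hᵀ·S⁻¹ = [789483564/4407238183 -993184065/4407238183; 1703097797/8814476366 3082633497/8814476366; 898368591/8814476366 2231759099/8814476366]
step 1: x' = x̄ + K·y = [-1670151338/4407238183, 17291843217/8814476366, 15682800709/8814476366]
step 1: P' = (I − K·H)·P̄ = [10612343938/4407238183 -14339548779/4407238183 -30631891009/4407238183; -14339548779/4407238183 46424841931/8814476366 93692410209/8814476366; -30631891009/4407238183 93692410209/8814476366 198454758683/8814476366]

step 0: x' = [11660/7837, -32719/15674, -32979/7837], P' = [56239/15674 -159537/31348 -172849/15674; -159537/31348 510775/62696 533031/31348; -172849/15674 533031/31348 574027/15674]
step 1: x' = [-1670151338/4407238183, 17291843217/8814476366, 15682800709/8814476366], P' = [10612343938/4407238183 -14339548779/4407238183 -30631891009/4407238183; -14339548779/4407238183 46424841931/8814476366 93692410209/8814476366; -30631891009/4407238183 93692410209/8814476366 198454758683/8814476366]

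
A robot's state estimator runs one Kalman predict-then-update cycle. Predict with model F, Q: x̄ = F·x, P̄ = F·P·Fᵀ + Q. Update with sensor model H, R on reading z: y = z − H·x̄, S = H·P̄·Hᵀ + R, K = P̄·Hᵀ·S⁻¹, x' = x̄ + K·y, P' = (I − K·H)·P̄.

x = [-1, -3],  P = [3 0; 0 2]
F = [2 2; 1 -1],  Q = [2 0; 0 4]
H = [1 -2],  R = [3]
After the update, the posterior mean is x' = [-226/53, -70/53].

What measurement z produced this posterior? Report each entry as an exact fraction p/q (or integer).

z = [-1]

x̄ = F·x = [-8, 2]
P̄ = F·P·Fᵀ + Q = [22 2; 2 9]
S = H·P̄·Hᵀ + R = [53]
K = P̄·Hᵀ·S⁻¹ = [18/53; -16/53]
x' − x̄ = [198/53, -176/53] = K·y
y = (KᵀK)⁻¹·Kᵀ·(x' − x̄) = [11]
z = y + H·x̄ = [11] + [-12] = [-1]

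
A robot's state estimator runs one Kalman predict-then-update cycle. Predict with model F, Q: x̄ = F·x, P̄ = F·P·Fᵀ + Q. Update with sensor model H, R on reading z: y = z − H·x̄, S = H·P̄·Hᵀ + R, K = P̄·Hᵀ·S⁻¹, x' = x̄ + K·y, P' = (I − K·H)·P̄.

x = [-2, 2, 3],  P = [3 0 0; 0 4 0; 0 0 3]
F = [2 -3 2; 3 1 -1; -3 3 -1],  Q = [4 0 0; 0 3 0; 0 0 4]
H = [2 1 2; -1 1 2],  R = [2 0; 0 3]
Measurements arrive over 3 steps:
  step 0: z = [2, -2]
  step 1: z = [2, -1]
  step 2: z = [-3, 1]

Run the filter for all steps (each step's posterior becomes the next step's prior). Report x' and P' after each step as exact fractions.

step 0: x' = [34876/26631, -199378/26631, 8333/2421], P' = [14464/26631 4472/26631 -748/2421; 4472/26631 887158/26631 -40076/2421; -748/2421 -40076/2421 20846/2421]
step 1: x' = [1028705236/1021771357, 24490666972/5108856785, -12366167213/5108856785], P' = [553515038/1021771357 -64325424/1021771357 -200428094/1021771357; -64325424/1021771357 51913904954/5108856785 -25222064776/5108856785; -200428094/1021771357 -25222064776/5108856785 14217622344/5108856785]
step 2: x' = [-130649148111654/101236753130137, 377864237662583/101236753130137, -199296070129215/101236753130137], P' = [54786028445078/101236753130137 -5685728037456/101236753130137 -20155842943826/101236753130137; -5685728037456/101236753130137 1022062522620650/101236753130137 -497059591835464/101236753130137; -20155842943826/101236753130137 -497059591835464/101236753130137 280622685599980/101236753130137]

step 0: x̄ = F·x = [-4, -7, 9]
step 0: P̄ = F·P·Fᵀ + Q = [64 0 -60; 0 37 -12; -60 -12 70]
step 0: y = z − H·x̄ = [-1, -17]
step 0: S = H·P̄·Hᵀ + R = [47 21; 21 576]
step 0: K = P̄·Hᵀ·S⁻¹ = [2824/8877 -8816/26631; 2405/8877 338/26631; 20/807 788/2421]
step 0: x' = x̄ + K·y = [34876/26631, -199378/26631, 8333/2421]
step 0: P' = (I − K·H)·P̄ = [14464/26631 4472/26631 -748/2421; 4472/26631 887158/26631 -40076/2421; -748/2421 -40076/2421 20846/2421]
step 1: x̄ = F·x = [851212/26631, -186413/26631, -794425/26631]
step 1: P̄ = F·P·Fᵀ + Q = [14236570/26631 -5301698/26631 -12364438/26631; -5301698/26631 2284405/26631 4550780/26631; -12364438/26631 4550780/26631 10965580/26631]
step 1: y = z − H·x̄ = [126101/26631, 2599844/26631]
step 1: S = H·P̄·Hᵀ + R = [1227091/26631 5846131/26631; 5846131/26631 138727456/26631]
step 1: K = P̄·Hᵀ·S⁻¹ = [320924232/1021771357 -339565550/1021771357; 413260581/5108856785 597134174/5108856785; 604449486/5108856785 1405106794/5108856785]
step 1: x' = x̄ + K·y = [1028705236/1021771357, 24490666972/5108856785, -12366167213/5108856785]
step 1: P' = (I − K·H)·P̄ = [553515038/1021771357 -64325424/1021771357 -200428094/1021771357; -64325424/1021771357 51913904954/5108856785 -25222064776/5108856785; -200428094/1021771357 -25222064776/5108856785 14217622344/5108856785]
step 2: x̄ = F·x = [-87917282982/5108856785, 10457482545/1021771357, 70407589589/5108856785]
step 2: P̄ = F·P·Fᵀ + Q = [854108540854/5108856785 -59087800866/1021771357 -736071706438/5108856785; -59087800866/1021771357 32178696803/1021771357 48801931376/1021771357; -736071706438/5108856785 48801931376/1021771357 677895204776/5108856785]
step 2: y = z − H·x̄ = [-32594596294/5108856785, -55182203620/1021771357]
step 2: S = H·P̄·Hᵀ + R = [204835138801/5108856785 74542686345/1021771357; 74542686345/1021771357 1650622575252/1021771357]
step 2: K = P̄·Hᵀ·S⁻¹ = [31787321482524/101236753130137 -33594480790062/101236753130137; 8285941437405/101236753130137 11209688995726/101236753130137; 11937046738422/101236753130137 28113874102774/101236753130137]
step 2: x' = x̄ + K·y = [-130649148111654/101236753130137, 377864237662583/101236753130137, -199296070129215/101236753130137]
step 2: P' = (I − K·H)·P̄ = [54786028445078/101236753130137 -5685728037456/101236753130137 -20155842943826/101236753130137; -5685728037456/101236753130137 1022062522620650/101236753130137 -497059591835464/101236753130137; -20155842943826/101236753130137 -497059591835464/101236753130137 280622685599980/101236753130137]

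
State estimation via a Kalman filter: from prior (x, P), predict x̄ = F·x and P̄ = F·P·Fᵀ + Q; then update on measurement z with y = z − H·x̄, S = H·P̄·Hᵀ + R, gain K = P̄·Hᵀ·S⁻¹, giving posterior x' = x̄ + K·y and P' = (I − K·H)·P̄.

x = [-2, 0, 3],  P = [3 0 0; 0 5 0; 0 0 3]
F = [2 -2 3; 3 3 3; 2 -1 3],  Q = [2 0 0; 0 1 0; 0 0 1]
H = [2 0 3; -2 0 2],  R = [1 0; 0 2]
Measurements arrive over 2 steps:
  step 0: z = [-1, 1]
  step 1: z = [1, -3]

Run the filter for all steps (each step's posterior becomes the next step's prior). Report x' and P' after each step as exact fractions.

step 0: x̄ = F·x = [5, 3, 5]
step 0: P̄ = F·P·Fᵀ + Q = [61 15 49; 15 100 30; 49 30 45]
step 0: y = z − H·x̄ = [-26, 1]
step 0: S = H·P̄·Hᵀ + R = [1238 -72; -72 34]
step 0: K = P̄·Hᵀ·S⁻¹ = [3709/18454 -2586/9227; 1560/9227 11445/9227; 3673/18454 1718/9227]
step 0: x' = x̄ + K·y = [-4668/9227, -1434/9227, 104/9227]
step 0: P' = (I − K·H)·P̄ = [3845/18454 -6555/9227 -1327/18454; -6555/9227 392150/9227 4890/9227; -1327/18454 4890/9227 2109/18454]
step 1: x̄ = F·x = [-6156/9227, -17994/9227, -7590/9227]
step 1: P̄ = F·P·Fᵀ + Q = [3180065/18454 -2327157/9227 1577677/18454; -2327157/9227 3523457/9227 -1155702/9227; 1577677/18454 -1155702/9227 814951/18454]
step 1: y = z − H·x̄ = [44309/9227, -24813/9227]
step 1: S = H·P̄·Hᵀ + R = [39005397/18454 -5492954/9227; -5492954/9227 1697778/9227]
step 1: K = P̄·Hᵀ·S⁻¹ = [66654251/318490171 -84944023/318490171; -99585060/318490171 117316665/318490171; 61161297/318490171 54798364/318490171]
step 1: x' = x̄ + K·y = [336021866/318490171, -1414804917/318490171, -115644987/318490171]
step 1: P' = (I − K·H)·P̄ = [64297264/318490171 -90307011/318490171 -20646759/318490171; -90307011/318490171 4178165911/318490171 27009654/318490171; -20646759/318490171 27009654/318490171 34151605/318490171]

step 0: x' = [-4668/9227, -1434/9227, 104/9227], P' = [3845/18454 -6555/9227 -1327/18454; -6555/9227 392150/9227 4890/9227; -1327/18454 4890/9227 2109/18454]
step 1: x' = [336021866/318490171, -1414804917/318490171, -115644987/318490171], P' = [64297264/318490171 -90307011/318490171 -20646759/318490171; -90307011/318490171 4178165911/318490171 27009654/318490171; -20646759/318490171 27009654/318490171 34151605/318490171]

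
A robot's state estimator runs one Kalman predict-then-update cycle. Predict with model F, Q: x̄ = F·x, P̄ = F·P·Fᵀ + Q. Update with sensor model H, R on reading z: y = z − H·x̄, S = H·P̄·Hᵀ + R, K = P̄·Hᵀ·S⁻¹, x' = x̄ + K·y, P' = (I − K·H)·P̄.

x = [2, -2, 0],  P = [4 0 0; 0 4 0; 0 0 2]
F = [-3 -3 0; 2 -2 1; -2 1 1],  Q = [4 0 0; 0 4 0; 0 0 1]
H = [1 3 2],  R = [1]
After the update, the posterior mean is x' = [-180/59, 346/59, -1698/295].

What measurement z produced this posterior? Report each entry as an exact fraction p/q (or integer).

x̄ = F·x = [0, 8, -6]
P̄ = F·P·Fᵀ + Q = [76 0 12; 0 38 -22; 12 -22 23]
S = H·P̄·Hᵀ + R = [295]
K = P̄·Hᵀ·S⁻¹ = [20/59; 14/59; -8/295]
x' − x̄ = [-180/59, -126/59, 72/295] = K·y
y = (KᵀK)⁻¹·Kᵀ·(x' − x̄) = [-9]
z = y + H·x̄ = [-9] + [12] = [3]

z = [3]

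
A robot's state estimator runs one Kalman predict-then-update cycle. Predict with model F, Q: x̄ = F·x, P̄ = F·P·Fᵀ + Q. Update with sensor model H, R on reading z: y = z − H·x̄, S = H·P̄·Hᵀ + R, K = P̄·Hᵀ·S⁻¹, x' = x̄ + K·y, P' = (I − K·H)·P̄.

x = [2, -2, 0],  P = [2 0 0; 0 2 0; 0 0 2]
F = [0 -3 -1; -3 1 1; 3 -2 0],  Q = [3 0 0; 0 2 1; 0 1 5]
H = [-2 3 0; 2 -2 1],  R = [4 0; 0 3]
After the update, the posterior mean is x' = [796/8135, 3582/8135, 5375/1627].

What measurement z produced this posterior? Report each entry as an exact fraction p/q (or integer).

x̄ = F·x = [6, -8, 10]
P̄ = F·P·Fᵀ + Q = [23 -8 12; -8 24 -21; 12 -21 31]
S = H·P̄·Hᵀ + R = [408 -403; -403 418]
K = P̄·Hᵀ·S⁻¹ = [562/8135 1982/8135; 2529/8135 784/8135; 545/1627 903/1627]
x' − x̄ = [-48014/8135, 68662/8135, -10895/1627] = K·y
y = (KᵀK)⁻¹·Kᵀ·(x' − x̄) = [38, -35]
z = y + H·x̄ = [38, -35] + [-36, 38] = [2, 3]

z = [2, 3]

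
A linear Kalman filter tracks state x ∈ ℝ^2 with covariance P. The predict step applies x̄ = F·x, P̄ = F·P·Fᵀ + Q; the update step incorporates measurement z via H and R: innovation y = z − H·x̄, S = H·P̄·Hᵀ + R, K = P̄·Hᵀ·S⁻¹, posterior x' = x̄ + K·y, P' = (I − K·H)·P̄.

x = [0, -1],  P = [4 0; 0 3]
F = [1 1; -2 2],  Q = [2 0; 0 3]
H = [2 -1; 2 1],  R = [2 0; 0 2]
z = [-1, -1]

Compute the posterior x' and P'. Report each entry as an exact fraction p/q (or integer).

x' = [-151/292, -39/584]
P' = [71/292 -1/584; -1/584 1131/1168]

x̄ = F·x = [-1, -2]
P̄ = F·P·Fᵀ + Q = [9 -2; -2 31]
y = z − H·x̄ = [-1, 3]
S = H·P̄·Hᵀ + R = [77 5; 5 61]
K = P̄·Hᵀ·S⁻¹ = [285/1168 283/1168; -1135/2336 1127/2336]
x' = x̄ + K·y = [-151/292, -39/584]
P' = (I − K·H)·P̄ = [71/292 -1/584; -1/584 1131/1168]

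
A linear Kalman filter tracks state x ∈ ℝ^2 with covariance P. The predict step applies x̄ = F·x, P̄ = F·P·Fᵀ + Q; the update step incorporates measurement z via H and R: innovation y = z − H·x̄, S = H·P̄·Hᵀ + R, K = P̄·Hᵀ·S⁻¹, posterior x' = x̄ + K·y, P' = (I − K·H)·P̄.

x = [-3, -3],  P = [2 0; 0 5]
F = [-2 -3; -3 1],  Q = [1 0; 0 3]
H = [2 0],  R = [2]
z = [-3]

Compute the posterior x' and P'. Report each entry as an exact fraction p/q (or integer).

x' = [-147/109, 753/109]
P' = [54/109 -3/109; -3/109 2816/109]

x̄ = F·x = [15, 6]
P̄ = F·P·Fᵀ + Q = [54 -3; -3 26]
y = z − H·x̄ = [-33]
S = H·P̄·Hᵀ + R = [218]
K = P̄·Hᵀ·S⁻¹ = [54/109; -3/109]
x' = x̄ + K·y = [-147/109, 753/109]
P' = (I − K·H)·P̄ = [54/109 -3/109; -3/109 2816/109]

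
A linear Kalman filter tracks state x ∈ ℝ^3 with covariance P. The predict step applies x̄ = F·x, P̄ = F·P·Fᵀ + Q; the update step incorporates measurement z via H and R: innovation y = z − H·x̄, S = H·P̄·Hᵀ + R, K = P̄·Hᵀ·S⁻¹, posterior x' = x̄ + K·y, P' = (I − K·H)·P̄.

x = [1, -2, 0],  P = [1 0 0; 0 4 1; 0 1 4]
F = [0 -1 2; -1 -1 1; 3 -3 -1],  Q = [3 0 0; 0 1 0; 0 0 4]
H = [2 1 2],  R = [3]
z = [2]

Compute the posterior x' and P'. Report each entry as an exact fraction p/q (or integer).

x' = [-73/121, -103/121, 256/121]
P' = [1624/121 609/121 -1906/121; 609/121 1880/363 -2719/363; -1906/121 -2719/363 7256/363]

x̄ = F·x = [2, 1, 9]
P̄ = F·P·Fᵀ + Q = [19 9 -1; 9 8 3; -1 3 59]
y = z − H·x̄ = [-21]
S = H·P̄·Hᵀ + R = [363]
K = P̄·Hᵀ·S⁻¹ = [15/121; 32/363; 119/363]
x' = x̄ + K·y = [-73/121, -103/121, 256/121]
P' = (I − K·H)·P̄ = [1624/121 609/121 -1906/121; 609/121 1880/363 -2719/363; -1906/121 -2719/363 7256/363]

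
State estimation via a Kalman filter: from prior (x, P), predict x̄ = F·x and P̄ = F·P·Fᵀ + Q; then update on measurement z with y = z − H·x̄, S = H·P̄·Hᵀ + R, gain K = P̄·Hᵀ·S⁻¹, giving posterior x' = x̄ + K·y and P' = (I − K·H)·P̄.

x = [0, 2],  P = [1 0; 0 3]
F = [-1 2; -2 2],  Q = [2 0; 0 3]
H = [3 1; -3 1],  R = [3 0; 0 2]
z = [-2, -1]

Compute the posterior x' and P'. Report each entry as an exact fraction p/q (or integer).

x' = [-541/3896, -4717/3896]
P' = [535/3896 351/3896; 351/3896 4119/3896]

x̄ = F·x = [4, 4]
P̄ = F·P·Fᵀ + Q = [15 14; 14 19]
y = z − H·x̄ = [-18, 7]
S = H·P̄·Hᵀ + R = [241 -116; -116 72]
K = P̄·Hᵀ·S⁻¹ = [163/974 -627/3896; 431/974 1533/3896]
x' = x̄ + K·y = [-541/3896, -4717/3896]
P' = (I − K·H)·P̄ = [535/3896 351/3896; 351/3896 4119/3896]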